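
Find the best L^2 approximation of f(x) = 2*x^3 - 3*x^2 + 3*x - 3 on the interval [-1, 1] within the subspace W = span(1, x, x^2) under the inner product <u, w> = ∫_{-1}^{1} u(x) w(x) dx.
g(x) = -3*x^2 + 21*x/5 - 3

The best approximation g ∈ W is the orthogonal projection of f onto W. Writing g = a_0 + a_1 x + a_2 x^2, the coefficients solve the normal equations G · a = b where
  G_{ij} = <φ_i, φ_j> and b_i = <f, φ_i>, with φ_0 = 1, φ_1 = x, φ_2 = x^2.
G =
  [2, 0, 2/3]
  [0, 2/3, 0]
  [2/3, 0, 2/5],
b = (-8, 14/5, -16/5).
Solving gives a_0 = -3, a_1 = 21/5, a_2 = -3, so
  g(x) = -3*x^2 + 21*x/5 - 3.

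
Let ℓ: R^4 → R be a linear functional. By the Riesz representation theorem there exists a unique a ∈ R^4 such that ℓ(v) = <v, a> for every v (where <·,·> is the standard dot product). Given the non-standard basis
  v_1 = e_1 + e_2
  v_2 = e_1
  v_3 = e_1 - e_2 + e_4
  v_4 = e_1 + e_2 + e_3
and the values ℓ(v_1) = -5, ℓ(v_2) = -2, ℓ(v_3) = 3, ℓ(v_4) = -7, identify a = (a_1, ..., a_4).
a = (-2, -3, -2, 2)

Write a = (a_1, ..., a_4) in the standard basis. For each basis vector v_i, ℓ(v_i) = <v_i, a> is a linear equation in the a_j's. Collect the n equations into a matrix system V a = ℓ, where row i of V is v_i (expressed in the standard basis). Since V is invertible (lower-triangular with 1s on the diagonal, up to permutation), solve by back-substitution:
  V =
[[1, 1, 0, 0],
 [1, 0, 0, 0],
 [1, -1, 0, 1],
 [1, 1, 1, 0]]
  V a = (-5, -2, 3, -7)
Solving gives a = (-2, -3, -2, 2).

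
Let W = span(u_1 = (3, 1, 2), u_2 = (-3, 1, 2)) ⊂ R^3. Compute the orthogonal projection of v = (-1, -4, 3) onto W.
proj_W(v) = (-1, 2/5, 4/5)

Set up U = [u_1 | ... | u_2] ∈ R^(3×2). The projector onto W = col(U) is P = U (U^T U)^(-1) U^T.
Compute U^T U =
  [14, -4]
  [-4, 14],
and U^T v = (-1, 5).
Solve U^T U · c = U^T v for the coefficients: c = (1/30, 11/30). The projection is proj_W(v) = U c.
Check: (v - proj_W(v)) · u_1 = 0  (should be 0).
Check: (v - proj_W(v)) · u_2 = 0  (should be 0).
Result: proj_W(v) = (-1, 2/5, 4/5).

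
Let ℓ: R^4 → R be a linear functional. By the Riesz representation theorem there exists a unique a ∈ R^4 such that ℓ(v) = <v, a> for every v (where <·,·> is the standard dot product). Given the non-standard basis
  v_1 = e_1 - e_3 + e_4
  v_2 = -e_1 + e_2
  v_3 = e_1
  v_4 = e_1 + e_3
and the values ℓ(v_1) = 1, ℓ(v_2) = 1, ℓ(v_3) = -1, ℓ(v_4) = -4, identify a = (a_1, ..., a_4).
a = (-1, 0, -3, -1)

Write a = (a_1, ..., a_4) in the standard basis. For each basis vector v_i, ℓ(v_i) = <v_i, a> is a linear equation in the a_j's. Collect the n equations into a matrix system V a = ℓ, where row i of V is v_i (expressed in the standard basis). Since V is invertible (lower-triangular with 1s on the diagonal, up to permutation), solve by back-substitution:
  V =
[[1, 0, -1, 1],
 [-1, 1, 0, 0],
 [1, 0, 0, 0],
 [1, 0, 1, 0]]
  V a = (1, 1, -1, -4)
Solving gives a = (-1, 0, -3, -1).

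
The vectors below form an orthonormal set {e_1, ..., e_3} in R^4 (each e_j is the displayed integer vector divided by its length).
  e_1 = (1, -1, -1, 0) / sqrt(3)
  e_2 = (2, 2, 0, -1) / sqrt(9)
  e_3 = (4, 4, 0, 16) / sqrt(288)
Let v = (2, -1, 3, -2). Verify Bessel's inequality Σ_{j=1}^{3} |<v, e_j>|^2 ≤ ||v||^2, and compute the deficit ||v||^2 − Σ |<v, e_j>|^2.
Σ |<v, e_j>|^2 = 9/2; ||v||^2 = 18; deficit = 27/2

Write each e_j = u_j / sqrt(<u_j, u_j>) where u_j is the displayed integer vector. Then <v, e_j> = <v, u_j> / sqrt(<u_j, u_j>), so |<v, e_j>|^2 = <v, u_j>^2 / <u_j, u_j>.
Coefficients: <v, e_1> = 0/sqrt(3), <v, e_2> = 4/sqrt(9), <v, e_3> = -28/sqrt(288).
Square and sum: Σ |<v, e_j>|^2 = 9/2.
Compute ||v||^2 = v·v = 18.
Deficit = 18 − 9/2 = 27/2 ≥ 0, confirming Bessel's inequality. (The deficit equals ||v − Σ <v,e_j> e_j||^2, the squared distance from v to span{e_j}.)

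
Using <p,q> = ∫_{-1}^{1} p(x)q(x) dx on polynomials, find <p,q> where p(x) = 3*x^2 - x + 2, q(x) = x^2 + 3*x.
<p,q> = 8/15

Expand the product: p(x)·q(x) = 3*x^4 + 8*x^3 - x^2 + 6*x.
∫_{-1}^{1} of each monomial x^k gives [2/(k+1) if k even, 0 if k odd]. Integrating term-by-term (or equivalently evaluating the antiderivative F(x) = 3*x^5/5 + 2*x^4 - x^3/3 + 3*x^2 at the endpoints):
  F(1) − F(−1) = 79/15 − (71/15) = 8/15.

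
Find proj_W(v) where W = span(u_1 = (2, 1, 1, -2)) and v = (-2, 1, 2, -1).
proj_W(v) = (1/5, 1/10, 1/10, -1/5)

Set up U = [u_1 | ... | u_1] ∈ R^(4×1). The projector onto W = col(U) is P = U (U^T U)^(-1) U^T.
Compute U^T U =
  [10],
and U^T v = (1).
Solve U^T U · c = U^T v for the coefficients: c = (1/10). The projection is proj_W(v) = U c.
Check: (v - proj_W(v)) · u_1 = 0  (should be 0).
Result: proj_W(v) = (1/5, 1/10, 1/10, -1/5).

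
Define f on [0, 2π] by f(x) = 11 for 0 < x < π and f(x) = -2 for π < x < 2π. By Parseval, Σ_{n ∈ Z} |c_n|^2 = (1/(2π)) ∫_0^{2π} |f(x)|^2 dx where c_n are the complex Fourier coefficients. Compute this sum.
Σ |c_n|^2 = 125/2

Parseval equates the L^2 energy of f (normalised by 1/(2π)) with the ℓ^2 sum of its Fourier coefficients: (1/(2π)) ∫_0^{2π} |f|^2 = Σ |c_n|^2.
Compute the left side: (1/(2π)) [∫_0^π 11^2 dx + ∫_π^{2π} (-2)^2 dx] = (1/(2π)) · (121π + 4π) = (121 + 4)/2 = 125/2.
So Σ_{n ∈ Z} |c_n|^2 = 125/2.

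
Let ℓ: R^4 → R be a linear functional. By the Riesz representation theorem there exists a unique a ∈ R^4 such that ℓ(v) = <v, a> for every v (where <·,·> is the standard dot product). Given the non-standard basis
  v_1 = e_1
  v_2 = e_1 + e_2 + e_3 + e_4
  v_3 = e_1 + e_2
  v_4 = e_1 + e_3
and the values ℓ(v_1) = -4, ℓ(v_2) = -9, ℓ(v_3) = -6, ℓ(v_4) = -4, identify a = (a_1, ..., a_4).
a = (-4, -2, 0, -3)

Write a = (a_1, ..., a_4) in the standard basis. For each basis vector v_i, ℓ(v_i) = <v_i, a> is a linear equation in the a_j's. Collect the n equations into a matrix system V a = ℓ, where row i of V is v_i (expressed in the standard basis). Since V is invertible (lower-triangular with 1s on the diagonal, up to permutation), solve by back-substitution:
  V =
[[1, 0, 0, 0],
 [1, 1, 1, 1],
 [1, 1, 0, 0],
 [1, 0, 1, 0]]
  V a = (-4, -9, -6, -4)
Solving gives a = (-4, -2, 0, -3).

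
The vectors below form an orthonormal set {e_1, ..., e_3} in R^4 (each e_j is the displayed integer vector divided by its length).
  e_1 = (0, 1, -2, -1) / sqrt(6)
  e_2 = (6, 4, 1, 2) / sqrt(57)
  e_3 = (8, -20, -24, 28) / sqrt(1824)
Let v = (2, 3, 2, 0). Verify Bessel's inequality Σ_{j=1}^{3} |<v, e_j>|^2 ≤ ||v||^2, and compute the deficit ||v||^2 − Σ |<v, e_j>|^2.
Σ |<v, e_j>|^2 = 50/3; ||v||^2 = 17; deficit = 1/3

Write each e_j = u_j / sqrt(<u_j, u_j>) where u_j is the displayed integer vector. Then <v, e_j> = <v, u_j> / sqrt(<u_j, u_j>), so |<v, e_j>|^2 = <v, u_j>^2 / <u_j, u_j>.
Coefficients: <v, e_1> = -1/sqrt(6), <v, e_2> = 26/sqrt(57), <v, e_3> = -92/sqrt(1824).
Square and sum: Σ |<v, e_j>|^2 = 50/3.
Compute ||v||^2 = v·v = 17.
Deficit = 17 − 50/3 = 1/3 ≥ 0, confirming Bessel's inequality. (The deficit equals ||v − Σ <v,e_j> e_j||^2, the squared distance from v to span{e_j}.)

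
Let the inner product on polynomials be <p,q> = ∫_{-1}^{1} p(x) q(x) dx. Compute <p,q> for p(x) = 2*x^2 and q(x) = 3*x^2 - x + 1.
<p,q> = 56/15

Expand the product: p(x)·q(x) = 6*x^4 - 2*x^3 + 2*x^2.
∫_{-1}^{1} of each monomial x^k gives [2/(k+1) if k even, 0 if k odd]. Integrating term-by-term (or equivalently evaluating the antiderivative F(x) = 6*x^5/5 - x^4/2 + 2*x^3/3 at the endpoints):
  F(1) − F(−1) = 41/30 − (-71/30) = 56/15.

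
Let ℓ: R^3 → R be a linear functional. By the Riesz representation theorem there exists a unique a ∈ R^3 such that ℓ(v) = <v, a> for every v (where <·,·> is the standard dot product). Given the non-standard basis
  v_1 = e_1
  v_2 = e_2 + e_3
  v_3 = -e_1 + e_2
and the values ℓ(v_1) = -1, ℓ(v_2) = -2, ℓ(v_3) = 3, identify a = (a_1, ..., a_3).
a = (-1, 2, -4)

Write a = (a_1, ..., a_3) in the standard basis. For each basis vector v_i, ℓ(v_i) = <v_i, a> is a linear equation in the a_j's. Collect the n equations into a matrix system V a = ℓ, where row i of V is v_i (expressed in the standard basis). Since V is invertible (lower-triangular with 1s on the diagonal, up to permutation), solve by back-substitution:
  V =
[[1, 0, 0],
 [0, 1, 1],
 [-1, 1, 0]]
  V a = (-1, -2, 3)
Solving gives a = (-1, 2, -4).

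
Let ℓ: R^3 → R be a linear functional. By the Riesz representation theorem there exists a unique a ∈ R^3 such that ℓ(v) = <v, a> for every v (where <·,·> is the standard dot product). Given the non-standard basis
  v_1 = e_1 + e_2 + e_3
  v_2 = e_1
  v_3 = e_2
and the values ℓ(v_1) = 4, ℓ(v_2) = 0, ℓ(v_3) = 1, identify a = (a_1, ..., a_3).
a = (0, 1, 3)

Write a = (a_1, ..., a_3) in the standard basis. For each basis vector v_i, ℓ(v_i) = <v_i, a> is a linear equation in the a_j's. Collect the n equations into a matrix system V a = ℓ, where row i of V is v_i (expressed in the standard basis). Since V is invertible (lower-triangular with 1s on the diagonal, up to permutation), solve by back-substitution:
  V =
[[1, 1, 1],
 [1, 0, 0],
 [0, 1, 0]]
  V a = (4, 0, 1)
Solving gives a = (0, 1, 3).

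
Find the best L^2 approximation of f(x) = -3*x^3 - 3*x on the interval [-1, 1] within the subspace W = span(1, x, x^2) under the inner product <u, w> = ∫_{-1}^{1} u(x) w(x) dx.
g(x) = -24*x/5

The best approximation g ∈ W is the orthogonal projection of f onto W. Writing g = a_0 + a_1 x + a_2 x^2, the coefficients solve the normal equations G · a = b where
  G_{ij} = <φ_i, φ_j> and b_i = <f, φ_i>, with φ_0 = 1, φ_1 = x, φ_2 = x^2.
G =
  [2, 0, 2/3]
  [0, 2/3, 0]
  [2/3, 0, 2/5],
b = (0, -16/5, 0).
Solving gives a_0 = 0, a_1 = -24/5, a_2 = 0, so
  g(x) = -24*x/5.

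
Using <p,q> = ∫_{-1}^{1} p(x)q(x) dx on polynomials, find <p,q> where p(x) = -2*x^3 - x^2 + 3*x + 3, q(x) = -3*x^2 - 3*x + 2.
<p,q> = 34/15

Expand the product: p(x)·q(x) = 6*x^5 + 9*x^4 - 10*x^3 - 20*x^2 - 3*x + 6.
∫_{-1}^{1} of each monomial x^k gives [2/(k+1) if k even, 0 if k odd]. Integrating term-by-term (or equivalently evaluating the antiderivative F(x) = x^6 + 9*x^5/5 - 5*x^4/2 - 20*x^3/3 - 3*x^2/2 + 6*x at the endpoints):
  F(1) − F(−1) = -28/15 − (-62/15) = 34/15.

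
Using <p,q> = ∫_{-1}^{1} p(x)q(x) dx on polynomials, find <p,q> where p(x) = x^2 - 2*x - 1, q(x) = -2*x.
<p,q> = 8/3

Expand the product: p(x)·q(x) = -2*x^3 + 4*x^2 + 2*x.
∫_{-1}^{1} of each monomial x^k gives [2/(k+1) if k even, 0 if k odd]. Integrating term-by-term (or equivalently evaluating the antiderivative F(x) = -x^4/2 + 4*x^3/3 + x^2 at the endpoints):
  F(1) − F(−1) = 11/6 − (-5/6) = 8/3.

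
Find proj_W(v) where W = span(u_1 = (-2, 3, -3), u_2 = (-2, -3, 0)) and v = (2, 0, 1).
proj_W(v) = (52/29, 4/29, 37/29)

Set up U = [u_1 | ... | u_2] ∈ R^(3×2). The projector onto W = col(U) is P = U (U^T U)^(-1) U^T.
Compute U^T U =
  [22, -5]
  [-5, 13],
and U^T v = (-7, -4).
Solve U^T U · c = U^T v for the coefficients: c = (-37/87, -41/87). The projection is proj_W(v) = U c.
Check: (v - proj_W(v)) · u_1 = 0  (should be 0).
Check: (v - proj_W(v)) · u_2 = 0  (should be 0).
Result: proj_W(v) = (52/29, 4/29, 37/29).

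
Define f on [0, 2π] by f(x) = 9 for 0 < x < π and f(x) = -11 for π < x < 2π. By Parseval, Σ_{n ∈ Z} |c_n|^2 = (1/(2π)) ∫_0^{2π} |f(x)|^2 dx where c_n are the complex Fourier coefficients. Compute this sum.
Σ |c_n|^2 = 101

Parseval equates the L^2 energy of f (normalised by 1/(2π)) with the ℓ^2 sum of its Fourier coefficients: (1/(2π)) ∫_0^{2π} |f|^2 = Σ |c_n|^2.
Compute the left side: (1/(2π)) [∫_0^π 9^2 dx + ∫_π^{2π} (-11)^2 dx] = (1/(2π)) · (81π + 121π) = (81 + 121)/2 = 101.
So Σ_{n ∈ Z} |c_n|^2 = 101.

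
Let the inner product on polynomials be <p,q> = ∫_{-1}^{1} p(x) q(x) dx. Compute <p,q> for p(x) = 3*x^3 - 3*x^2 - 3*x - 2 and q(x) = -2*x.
<p,q> = 8/5

Expand the product: p(x)·q(x) = -6*x^4 + 6*x^3 + 6*x^2 + 4*x.
∫_{-1}^{1} of each monomial x^k gives [2/(k+1) if k even, 0 if k odd]. Integrating term-by-term (or equivalently evaluating the antiderivative F(x) = -6*x^5/5 + 3*x^4/2 + 2*x^3 + 2*x^2 at the endpoints):
  F(1) − F(−1) = 43/10 − (27/10) = 8/5.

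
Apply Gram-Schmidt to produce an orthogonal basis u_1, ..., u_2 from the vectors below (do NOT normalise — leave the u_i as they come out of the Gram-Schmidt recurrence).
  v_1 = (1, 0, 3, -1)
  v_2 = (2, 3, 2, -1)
Orthogonal basis:
  u_1 = (1, 0, 3, -1)
  u_2 = (13/11, 3, -5/11, -2/11)

Apply the Gram-Schmidt recurrence
  u_1 = v_1
  u_i = v_i − Σ_{j<i} ((v_i · u_j) / (u_j · u_j)) · u_j.

Step by step this gives:
  u_1 = (1, 0, 3, -1)
  u_2 = (13/11, 3, -5/11, -2/11)

Orthogonality check:
  u_2 · u_1 = 0 (should be 0)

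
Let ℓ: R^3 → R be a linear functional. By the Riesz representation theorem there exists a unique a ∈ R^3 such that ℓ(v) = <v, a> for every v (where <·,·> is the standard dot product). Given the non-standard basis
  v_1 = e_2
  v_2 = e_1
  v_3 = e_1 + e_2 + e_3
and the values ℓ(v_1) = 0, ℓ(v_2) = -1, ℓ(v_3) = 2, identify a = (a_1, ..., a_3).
a = (-1, 0, 3)

Write a = (a_1, ..., a_3) in the standard basis. For each basis vector v_i, ℓ(v_i) = <v_i, a> is a linear equation in the a_j's. Collect the n equations into a matrix system V a = ℓ, where row i of V is v_i (expressed in the standard basis). Since V is invertible (lower-triangular with 1s on the diagonal, up to permutation), solve by back-substitution:
  V =
[[0, 1, 0],
 [1, 0, 0],
 [1, 1, 1]]
  V a = (0, -1, 2)
Solving gives a = (-1, 0, 3).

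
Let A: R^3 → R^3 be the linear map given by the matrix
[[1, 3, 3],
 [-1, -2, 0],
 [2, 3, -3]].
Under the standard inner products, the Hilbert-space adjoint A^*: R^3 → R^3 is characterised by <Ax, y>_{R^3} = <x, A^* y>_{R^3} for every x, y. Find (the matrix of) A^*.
A^* = A^T =
[[1, -1, 2],
 [3, -2, 3],
 [3, 0, -3]]

For real matrices with standard dot products, the defining identity <Ax, y> = <x, A^* y> gives (Ax)^T y = x^T (A^*) y, i.e. x^T A^T y = x^T (A^*) y. Since this holds for all x, y, we must have A^* = A^T. Therefore
A^* =
[[1, -1, 2],
 [3, -2, 3],
 [3, 0, -3]].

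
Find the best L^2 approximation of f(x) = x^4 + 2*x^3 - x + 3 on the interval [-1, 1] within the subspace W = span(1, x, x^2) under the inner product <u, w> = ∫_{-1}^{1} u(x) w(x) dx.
g(x) = 6*x^2/7 + x/5 + 102/35

The best approximation g ∈ W is the orthogonal projection of f onto W. Writing g = a_0 + a_1 x + a_2 x^2, the coefficients solve the normal equations G · a = b where
  G_{ij} = <φ_i, φ_j> and b_i = <f, φ_i>, with φ_0 = 1, φ_1 = x, φ_2 = x^2.
G =
  [2, 0, 2/3]
  [0, 2/3, 0]
  [2/3, 0, 2/5],
b = (32/5, 2/15, 16/7).
Solving gives a_0 = 102/35, a_1 = 1/5, a_2 = 6/7, so
  g(x) = 6*x^2/7 + x/5 + 102/35.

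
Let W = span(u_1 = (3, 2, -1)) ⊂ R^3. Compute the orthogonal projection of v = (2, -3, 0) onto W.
proj_W(v) = (0, 0, 0)

Set up U = [u_1 | ... | u_1] ∈ R^(3×1). The projector onto W = col(U) is P = U (U^T U)^(-1) U^T.
Compute U^T U =
  [14],
and U^T v = (0).
Solve U^T U · c = U^T v for the coefficients: c = (0). The projection is proj_W(v) = U c.
Check: (v - proj_W(v)) · u_1 = 0  (should be 0).
Result: proj_W(v) = (0, 0, 0).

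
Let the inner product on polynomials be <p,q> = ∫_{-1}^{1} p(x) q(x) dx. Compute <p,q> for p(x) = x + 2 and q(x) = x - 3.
<p,q> = -34/3

Expand the product: p(x)·q(x) = x^2 - x - 6.
∫_{-1}^{1} of each monomial x^k gives [2/(k+1) if k even, 0 if k odd]. Integrating term-by-term (or equivalently evaluating the antiderivative F(x) = x^3/3 - x^2/2 - 6*x at the endpoints):
  F(1) − F(−1) = -37/6 − (31/6) = -34/3.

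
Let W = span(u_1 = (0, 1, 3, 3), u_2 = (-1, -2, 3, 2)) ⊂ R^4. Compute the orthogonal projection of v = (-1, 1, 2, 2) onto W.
proj_W(v) = (-2/173, 113/173, 357/173, 355/173)

Set up U = [u_1 | ... | u_2] ∈ R^(4×2). The projector onto W = col(U) is P = U (U^T U)^(-1) U^T.
Compute U^T U =
  [19, 13]
  [13, 18],
and U^T v = (13, 9).
Solve U^T U · c = U^T v for the coefficients: c = (117/173, 2/173). The projection is proj_W(v) = U c.
Check: (v - proj_W(v)) · u_1 = 0  (should be 0).
Check: (v - proj_W(v)) · u_2 = 0  (should be 0).
Result: proj_W(v) = (-2/173, 113/173, 357/173, 355/173).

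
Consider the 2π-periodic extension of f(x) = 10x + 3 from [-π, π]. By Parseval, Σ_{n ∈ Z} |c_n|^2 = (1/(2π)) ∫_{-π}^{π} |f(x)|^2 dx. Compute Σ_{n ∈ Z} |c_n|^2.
Σ |c_n|^2 = 100π^2/3 + 9

Expand and integrate term by term over [-π, π]:
  ∫ (10x)^2 dx = 100·(2π^3/3); ∫ 2·10·(3)·x dx = 0 (odd integrand); ∫ 3^2 dx = 9·2π.
So (1/(2π)) ∫_{-π}^{π} (10x + 3)^2 dx = 100π^2/3 + 9 = 100π^2/3 + 9.
Parseval ⇒ Σ |c_n|^2 = 100π^2/3 + 9.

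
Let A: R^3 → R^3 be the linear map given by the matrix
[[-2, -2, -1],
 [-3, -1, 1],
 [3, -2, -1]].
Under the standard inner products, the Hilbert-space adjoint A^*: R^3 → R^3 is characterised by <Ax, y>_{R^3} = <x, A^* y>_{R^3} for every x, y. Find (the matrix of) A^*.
A^* = A^T =
[[-2, -3, 3],
 [-2, -1, -2],
 [-1, 1, -1]]

For real matrices with standard dot products, the defining identity <Ax, y> = <x, A^* y> gives (Ax)^T y = x^T (A^*) y, i.e. x^T A^T y = x^T (A^*) y. Since this holds for all x, y, we must have A^* = A^T. Therefore
A^* =
[[-2, -3, 3],
 [-2, -1, -2],
 [-1, 1, -1]].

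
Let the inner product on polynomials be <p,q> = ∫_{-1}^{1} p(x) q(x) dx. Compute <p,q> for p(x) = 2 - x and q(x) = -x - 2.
<p,q> = -22/3

Expand the product: p(x)·q(x) = x^2 - 4.
∫_{-1}^{1} of each monomial x^k gives [2/(k+1) if k even, 0 if k odd]. Integrating term-by-term (or equivalently evaluating the antiderivative F(x) = x^3/3 - 4*x at the endpoints):
  F(1) − F(−1) = -11/3 − (11/3) = -22/3.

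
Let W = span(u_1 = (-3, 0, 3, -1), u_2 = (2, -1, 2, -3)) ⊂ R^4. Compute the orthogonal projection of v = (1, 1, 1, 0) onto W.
proj_W(v) = (47/111, -19/111, 29/111, -18/37)

Set up U = [u_1 | ... | u_2] ∈ R^(4×2). The projector onto W = col(U) is P = U (U^T U)^(-1) U^T.
Compute U^T U =
  [19, 3]
  [3, 18],
and U^T v = (0, 3).
Solve U^T U · c = U^T v for the coefficients: c = (-1/37, 19/111). The projection is proj_W(v) = U c.
Check: (v - proj_W(v)) · u_1 = 0  (should be 0).
Check: (v - proj_W(v)) · u_2 = 0  (should be 0).
Result: proj_W(v) = (47/111, -19/111, 29/111, -18/37).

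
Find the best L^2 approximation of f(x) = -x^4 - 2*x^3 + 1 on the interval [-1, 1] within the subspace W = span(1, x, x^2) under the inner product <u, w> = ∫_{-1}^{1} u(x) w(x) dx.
g(x) = -6*x^2/7 - 6*x/5 + 38/35

The best approximation g ∈ W is the orthogonal projection of f onto W. Writing g = a_0 + a_1 x + a_2 x^2, the coefficients solve the normal equations G · a = b where
  G_{ij} = <φ_i, φ_j> and b_i = <f, φ_i>, with φ_0 = 1, φ_1 = x, φ_2 = x^2.
G =
  [2, 0, 2/3]
  [0, 2/3, 0]
  [2/3, 0, 2/5],
b = (8/5, -4/5, 8/21).
Solving gives a_0 = 38/35, a_1 = -6/5, a_2 = -6/7, so
  g(x) = -6*x^2/7 - 6*x/5 + 38/35.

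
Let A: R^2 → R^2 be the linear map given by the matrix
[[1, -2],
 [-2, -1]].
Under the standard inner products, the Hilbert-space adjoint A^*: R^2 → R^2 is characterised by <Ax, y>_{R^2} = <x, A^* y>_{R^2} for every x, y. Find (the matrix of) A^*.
A^* = A^T =
[[1, -2],
 [-2, -1]]

For real matrices with standard dot products, the defining identity <Ax, y> = <x, A^* y> gives (Ax)^T y = x^T (A^*) y, i.e. x^T A^T y = x^T (A^*) y. Since this holds for all x, y, we must have A^* = A^T. Therefore
A^* =
[[1, -2],
 [-2, -1]].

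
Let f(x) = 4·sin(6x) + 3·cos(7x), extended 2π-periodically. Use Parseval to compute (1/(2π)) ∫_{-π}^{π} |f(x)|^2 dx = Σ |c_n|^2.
Σ |c_n|^2 = 25/2

Expand |f|^2 and use orthogonality of {sin(nx), cos(mx)} on [-π, π]:
  ∫_{-π}^{π} sin(nx)^2 dx = π, ∫ cos(mx)^2 dx = π, and cross terms integrate to 0.
So ∫_{-π}^{π} f(x)^2 dx = 4^2 · π + 3^2 · π = (16 + 9)π.
Divide by 2π: (16 + 9)/2 = 25/2.
By Parseval, this equals Σ |c_n|^2.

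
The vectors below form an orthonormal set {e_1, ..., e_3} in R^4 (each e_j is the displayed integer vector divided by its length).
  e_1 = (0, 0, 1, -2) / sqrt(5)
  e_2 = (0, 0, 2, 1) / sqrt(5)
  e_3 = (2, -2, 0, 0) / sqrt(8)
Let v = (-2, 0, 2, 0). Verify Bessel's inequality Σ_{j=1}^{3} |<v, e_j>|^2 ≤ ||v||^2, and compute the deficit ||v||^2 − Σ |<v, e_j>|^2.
Σ |<v, e_j>|^2 = 6; ||v||^2 = 8; deficit = 2

Write each e_j = u_j / sqrt(<u_j, u_j>) where u_j is the displayed integer vector. Then <v, e_j> = <v, u_j> / sqrt(<u_j, u_j>), so |<v, e_j>|^2 = <v, u_j>^2 / <u_j, u_j>.
Coefficients: <v, e_1> = 2/sqrt(5), <v, e_2> = 4/sqrt(5), <v, e_3> = -4/sqrt(8).
Square and sum: Σ |<v, e_j>|^2 = 6.
Compute ||v||^2 = v·v = 8.
Deficit = 8 − 6 = 2 ≥ 0, confirming Bessel's inequality. (The deficit equals ||v − Σ <v,e_j> e_j||^2, the squared distance from v to span{e_j}.)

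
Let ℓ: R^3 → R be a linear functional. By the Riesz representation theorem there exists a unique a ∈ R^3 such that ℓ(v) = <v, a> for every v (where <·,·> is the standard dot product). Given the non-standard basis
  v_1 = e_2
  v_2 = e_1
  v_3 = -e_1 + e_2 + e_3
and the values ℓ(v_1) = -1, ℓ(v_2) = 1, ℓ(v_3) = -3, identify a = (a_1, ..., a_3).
a = (1, -1, -1)

Write a = (a_1, ..., a_3) in the standard basis. For each basis vector v_i, ℓ(v_i) = <v_i, a> is a linear equation in the a_j's. Collect the n equations into a matrix system V a = ℓ, where row i of V is v_i (expressed in the standard basis). Since V is invertible (lower-triangular with 1s on the diagonal, up to permutation), solve by back-substitution:
  V =
[[0, 1, 0],
 [1, 0, 0],
 [-1, 1, 1]]
  V a = (-1, 1, -3)
Solving gives a = (1, -1, -1).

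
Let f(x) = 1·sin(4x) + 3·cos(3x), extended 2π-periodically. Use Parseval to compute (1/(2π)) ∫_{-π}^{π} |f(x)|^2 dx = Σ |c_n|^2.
Σ |c_n|^2 = 5

Expand |f|^2 and use orthogonality of {sin(nx), cos(mx)} on [-π, π]:
  ∫_{-π}^{π} sin(nx)^2 dx = π, ∫ cos(mx)^2 dx = π, and cross terms integrate to 0.
So ∫_{-π}^{π} f(x)^2 dx = 1^2 · π + 3^2 · π = (1 + 9)π.
Divide by 2π: (1 + 9)/2 = 5.
By Parseval, this equals Σ |c_n|^2.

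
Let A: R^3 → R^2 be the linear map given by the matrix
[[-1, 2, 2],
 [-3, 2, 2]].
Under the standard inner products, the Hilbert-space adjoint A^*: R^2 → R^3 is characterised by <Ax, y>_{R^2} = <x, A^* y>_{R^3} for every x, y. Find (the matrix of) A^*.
A^* = A^T =
[[-1, -3],
 [2, 2],
 [2, 2]]

For real matrices with standard dot products, the defining identity <Ax, y> = <x, A^* y> gives (Ax)^T y = x^T (A^*) y, i.e. x^T A^T y = x^T (A^*) y. Since this holds for all x, y, we must have A^* = A^T. Therefore
A^* =
[[-1, -3],
 [2, 2],
 [2, 2]].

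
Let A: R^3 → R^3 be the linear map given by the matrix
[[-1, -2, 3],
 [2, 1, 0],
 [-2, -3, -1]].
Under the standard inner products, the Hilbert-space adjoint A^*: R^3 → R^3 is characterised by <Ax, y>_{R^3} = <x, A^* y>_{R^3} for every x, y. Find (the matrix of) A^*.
A^* = A^T =
[[-1, 2, -2],
 [-2, 1, -3],
 [3, 0, -1]]

For real matrices with standard dot products, the defining identity <Ax, y> = <x, A^* y> gives (Ax)^T y = x^T (A^*) y, i.e. x^T A^T y = x^T (A^*) y. Since this holds for all x, y, we must have A^* = A^T. Therefore
A^* =
[[-1, 2, -2],
 [-2, 1, -3],
 [3, 0, -1]].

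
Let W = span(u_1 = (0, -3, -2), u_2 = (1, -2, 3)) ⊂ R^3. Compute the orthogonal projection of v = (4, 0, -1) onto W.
proj_W(v) = (1/14, -55/91, -17/182)

Set up U = [u_1 | ... | u_2] ∈ R^(3×2). The projector onto W = col(U) is P = U (U^T U)^(-1) U^T.
Compute U^T U =
  [13, 0]
  [0, 14],
and U^T v = (2, 1).
Solve U^T U · c = U^T v for the coefficients: c = (2/13, 1/14). The projection is proj_W(v) = U c.
Check: (v - proj_W(v)) · u_1 = 0  (should be 0).
Check: (v - proj_W(v)) · u_2 = 0  (should be 0).
Result: proj_W(v) = (1/14, -55/91, -17/182).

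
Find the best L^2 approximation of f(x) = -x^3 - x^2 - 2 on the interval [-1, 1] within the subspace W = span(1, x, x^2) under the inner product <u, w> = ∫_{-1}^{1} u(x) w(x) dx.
g(x) = -x^2 - 3*x/5 - 2

The best approximation g ∈ W is the orthogonal projection of f onto W. Writing g = a_0 + a_1 x + a_2 x^2, the coefficients solve the normal equations G · a = b where
  G_{ij} = <φ_i, φ_j> and b_i = <f, φ_i>, with φ_0 = 1, φ_1 = x, φ_2 = x^2.
G =
  [2, 0, 2/3]
  [0, 2/3, 0]
  [2/3, 0, 2/5],
b = (-14/3, -2/5, -26/15).
Solving gives a_0 = -2, a_1 = -3/5, a_2 = -1, so
  g(x) = -x^2 - 3*x/5 - 2.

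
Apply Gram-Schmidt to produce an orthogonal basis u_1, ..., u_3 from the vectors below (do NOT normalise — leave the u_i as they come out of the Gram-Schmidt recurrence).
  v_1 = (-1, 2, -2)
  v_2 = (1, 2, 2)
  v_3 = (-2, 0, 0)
Orthogonal basis:
  u_1 = (-1, 2, -2)
  u_2 = (8/9, 20/9, 16/9)
  u_3 = (-8/5, 0, 4/5)

Apply the Gram-Schmidt recurrence
  u_1 = v_1
  u_i = v_i − Σ_{j<i} ((v_i · u_j) / (u_j · u_j)) · u_j.

Step by step this gives:
  u_1 = (-1, 2, -2)
  u_2 = (8/9, 20/9, 16/9)
  u_3 = (-8/5, 0, 4/5)

Orthogonality check:
  u_2 · u_1 = 0 (should be 0)
  u_3 · u_1 = 0 (should be 0)
  u_3 · u_2 = 0 (should be 0)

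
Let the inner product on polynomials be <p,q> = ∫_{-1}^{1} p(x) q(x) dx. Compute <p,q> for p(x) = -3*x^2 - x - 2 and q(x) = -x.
<p,q> = 2/3

Expand the product: p(x)·q(x) = 3*x^3 + x^2 + 2*x.
∫_{-1}^{1} of each monomial x^k gives [2/(k+1) if k even, 0 if k odd]. Integrating term-by-term (or equivalently evaluating the antiderivative F(x) = 3*x^4/4 + x^3/3 + x^2 at the endpoints):
  F(1) − F(−1) = 25/12 − (17/12) = 2/3.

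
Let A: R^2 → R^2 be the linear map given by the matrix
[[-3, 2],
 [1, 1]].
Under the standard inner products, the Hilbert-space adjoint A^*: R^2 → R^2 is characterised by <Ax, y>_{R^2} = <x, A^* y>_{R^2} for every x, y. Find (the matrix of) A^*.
A^* = A^T =
[[-3, 1],
 [2, 1]]

For real matrices with standard dot products, the defining identity <Ax, y> = <x, A^* y> gives (Ax)^T y = x^T (A^*) y, i.e. x^T A^T y = x^T (A^*) y. Since this holds for all x, y, we must have A^* = A^T. Therefore
A^* =
[[-3, 1],
 [2, 1]].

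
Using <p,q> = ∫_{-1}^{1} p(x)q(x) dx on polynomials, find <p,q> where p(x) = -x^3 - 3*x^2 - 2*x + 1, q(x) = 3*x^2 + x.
<p,q> = -10/3

Expand the product: p(x)·q(x) = -3*x^5 - 10*x^4 - 9*x^3 + x^2 + x.
∫_{-1}^{1} of each monomial x^k gives [2/(k+1) if k even, 0 if k odd]. Integrating term-by-term (or equivalently evaluating the antiderivative F(x) = -x^6/2 - 2*x^5 - 9*x^4/4 + x^3/3 + x^2/2 at the endpoints):
  F(1) − F(−1) = -47/12 − (-7/12) = -10/3.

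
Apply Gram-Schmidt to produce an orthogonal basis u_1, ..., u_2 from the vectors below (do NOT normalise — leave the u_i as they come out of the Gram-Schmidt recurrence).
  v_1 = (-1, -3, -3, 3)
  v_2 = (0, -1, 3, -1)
Orthogonal basis:
  u_1 = (-1, -3, -3, 3)
  u_2 = (-9/28, -55/28, 57/28, -1/28)

Apply the Gram-Schmidt recurrence
  u_1 = v_1
  u_i = v_i − Σ_{j<i} ((v_i · u_j) / (u_j · u_j)) · u_j.

Step by step this gives:
  u_1 = (-1, -3, -3, 3)
  u_2 = (-9/28, -55/28, 57/28, -1/28)

Orthogonality check:
  u_2 · u_1 = 0 (should be 0)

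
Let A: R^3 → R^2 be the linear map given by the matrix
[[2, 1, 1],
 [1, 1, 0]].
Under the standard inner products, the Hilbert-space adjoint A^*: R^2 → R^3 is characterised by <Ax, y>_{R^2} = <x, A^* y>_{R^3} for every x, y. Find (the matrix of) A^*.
A^* = A^T =
[[2, 1],
 [1, 1],
 [1, 0]]

For real matrices with standard dot products, the defining identity <Ax, y> = <x, A^* y> gives (Ax)^T y = x^T (A^*) y, i.e. x^T A^T y = x^T (A^*) y. Since this holds for all x, y, we must have A^* = A^T. Therefore
A^* =
[[2, 1],
 [1, 1],
 [1, 0]].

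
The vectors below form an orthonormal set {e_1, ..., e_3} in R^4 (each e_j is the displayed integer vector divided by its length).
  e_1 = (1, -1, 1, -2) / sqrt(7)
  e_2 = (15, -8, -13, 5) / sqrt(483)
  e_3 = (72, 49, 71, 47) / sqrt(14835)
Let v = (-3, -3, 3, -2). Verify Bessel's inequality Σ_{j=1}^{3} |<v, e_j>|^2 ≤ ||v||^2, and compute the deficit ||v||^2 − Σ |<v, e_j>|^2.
Σ |<v, e_j>|^2 = 4549/215; ||v||^2 = 31; deficit = 2116/215

Write each e_j = u_j / sqrt(<u_j, u_j>) where u_j is the displayed integer vector. Then <v, e_j> = <v, u_j> / sqrt(<u_j, u_j>), so |<v, e_j>|^2 = <v, u_j>^2 / <u_j, u_j>.
Coefficients: <v, e_1> = 7/sqrt(7), <v, e_2> = -70/sqrt(483), <v, e_3> = -244/sqrt(14835).
Square and sum: Σ |<v, e_j>|^2 = 4549/215.
Compute ||v||^2 = v·v = 31.
Deficit = 31 − 4549/215 = 2116/215 ≥ 0, confirming Bessel's inequality. (The deficit equals ||v − Σ <v,e_j> e_j||^2, the squared distance from v to span{e_j}.)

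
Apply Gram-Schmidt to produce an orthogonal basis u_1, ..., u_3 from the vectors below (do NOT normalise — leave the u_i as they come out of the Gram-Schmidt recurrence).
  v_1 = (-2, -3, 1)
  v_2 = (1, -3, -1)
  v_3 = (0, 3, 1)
Orthogonal basis:
  u_1 = (-2, -3, 1)
  u_2 = (13/7, -12/7, -10/7)
  u_3 = (18/59, -3/59, 27/59)

Apply the Gram-Schmidt recurrence
  u_1 = v_1
  u_i = v_i − Σ_{j<i} ((v_i · u_j) / (u_j · u_j)) · u_j.

Step by step this gives:
  u_1 = (-2, -3, 1)
  u_2 = (13/7, -12/7, -10/7)
  u_3 = (18/59, -3/59, 27/59)

Orthogonality check:
  u_2 · u_1 = 0 (should be 0)
  u_3 · u_1 = 0 (should be 0)
  u_3 · u_2 = 0 (should be 0)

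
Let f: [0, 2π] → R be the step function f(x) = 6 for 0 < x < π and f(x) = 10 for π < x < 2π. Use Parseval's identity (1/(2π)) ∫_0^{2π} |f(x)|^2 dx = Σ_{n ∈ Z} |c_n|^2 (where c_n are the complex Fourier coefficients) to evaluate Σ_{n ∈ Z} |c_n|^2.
Σ |c_n|^2 = 68

Parseval equates the L^2 energy of f (normalised by 1/(2π)) with the ℓ^2 sum of its Fourier coefficients: (1/(2π)) ∫_0^{2π} |f|^2 = Σ |c_n|^2.
Compute the left side: (1/(2π)) [∫_0^π 6^2 dx + ∫_π^{2π} 10^2 dx] = (1/(2π)) · (36π + 100π) = (36 + 100)/2 = 68.
So Σ_{n ∈ Z} |c_n|^2 = 68.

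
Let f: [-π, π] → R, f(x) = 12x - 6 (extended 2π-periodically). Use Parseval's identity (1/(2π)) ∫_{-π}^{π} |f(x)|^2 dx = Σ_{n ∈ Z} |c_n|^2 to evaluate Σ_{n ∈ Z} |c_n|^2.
Σ |c_n|^2 = 48π^2 + 36

Expand and integrate term by term over [-π, π]:
  ∫ (12x)^2 dx = 144·(2π^3/3); ∫ 2·12·(-6)·x dx = 0 (odd integrand); ∫ (-6)^2 dx = 36·2π.
So (1/(2π)) ∫_{-π}^{π} (12x - 6)^2 dx = 144π^2/3 + 36 = 48π^2 + 36.
Parseval ⇒ Σ |c_n|^2 = 48π^2 + 36.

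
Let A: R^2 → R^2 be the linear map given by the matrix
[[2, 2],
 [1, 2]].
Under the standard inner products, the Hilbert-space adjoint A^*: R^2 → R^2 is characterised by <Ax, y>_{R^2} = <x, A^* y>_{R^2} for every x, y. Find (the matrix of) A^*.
A^* = A^T =
[[2, 1],
 [2, 2]]

For real matrices with standard dot products, the defining identity <Ax, y> = <x, A^* y> gives (Ax)^T y = x^T (A^*) y, i.e. x^T A^T y = x^T (A^*) y. Since this holds for all x, y, we must have A^* = A^T. Therefore
A^* =
[[2, 1],
 [2, 2]].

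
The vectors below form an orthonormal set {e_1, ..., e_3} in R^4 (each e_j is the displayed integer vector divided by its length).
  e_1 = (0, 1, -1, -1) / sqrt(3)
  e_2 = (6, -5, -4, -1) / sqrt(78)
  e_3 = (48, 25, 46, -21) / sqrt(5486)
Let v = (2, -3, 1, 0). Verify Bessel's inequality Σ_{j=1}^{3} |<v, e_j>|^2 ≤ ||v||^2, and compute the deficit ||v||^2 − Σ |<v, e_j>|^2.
Σ |<v, e_j>|^2 = 2729/211; ||v||^2 = 14; deficit = 225/211

Write each e_j = u_j / sqrt(<u_j, u_j>) where u_j is the displayed integer vector. Then <v, e_j> = <v, u_j> / sqrt(<u_j, u_j>), so |<v, e_j>|^2 = <v, u_j>^2 / <u_j, u_j>.
Coefficients: <v, e_1> = -4/sqrt(3), <v, e_2> = 23/sqrt(78), <v, e_3> = 67/sqrt(5486).
Square and sum: Σ |<v, e_j>|^2 = 2729/211.
Compute ||v||^2 = v·v = 14.
Deficit = 14 − 2729/211 = 225/211 ≥ 0, confirming Bessel's inequality. (The deficit equals ||v − Σ <v,e_j> e_j||^2, the squared distance from v to span{e_j}.)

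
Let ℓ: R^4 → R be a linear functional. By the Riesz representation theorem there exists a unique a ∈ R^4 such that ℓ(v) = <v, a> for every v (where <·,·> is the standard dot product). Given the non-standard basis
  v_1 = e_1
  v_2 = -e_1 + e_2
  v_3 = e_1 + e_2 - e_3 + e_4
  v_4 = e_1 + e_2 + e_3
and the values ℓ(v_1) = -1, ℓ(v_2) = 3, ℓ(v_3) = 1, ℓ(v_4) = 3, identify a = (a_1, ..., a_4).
a = (-1, 2, 2, 2)

Write a = (a_1, ..., a_4) in the standard basis. For each basis vector v_i, ℓ(v_i) = <v_i, a> is a linear equation in the a_j's. Collect the n equations into a matrix system V a = ℓ, where row i of V is v_i (expressed in the standard basis). Since V is invertible (lower-triangular with 1s on the diagonal, up to permutation), solve by back-substitution:
  V =
[[1, 0, 0, 0],
 [-1, 1, 0, 0],
 [1, 1, -1, 1],
 [1, 1, 1, 0]]
  V a = (-1, 3, 1, 3)
Solving gives a = (-1, 2, 2, 2).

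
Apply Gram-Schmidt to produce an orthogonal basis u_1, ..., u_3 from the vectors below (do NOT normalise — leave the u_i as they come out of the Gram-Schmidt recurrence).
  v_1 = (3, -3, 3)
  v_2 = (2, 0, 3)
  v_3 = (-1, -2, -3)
Orthogonal basis:
  u_1 = (3, -3, 3)
  u_2 = (1/3, 5/3, 4/3)
  u_3 = (3/14, 1/14, -1/7)

Apply the Gram-Schmidt recurrence
  u_1 = v_1
  u_i = v_i − Σ_{j<i} ((v_i · u_j) / (u_j · u_j)) · u_j.

Step by step this gives:
  u_1 = (3, -3, 3)
  u_2 = (1/3, 5/3, 4/3)
  u_3 = (3/14, 1/14, -1/7)

Orthogonality check:
  u_2 · u_1 = 0 (should be 0)
  u_3 · u_1 = 0 (should be 0)
  u_3 · u_2 = 0 (should be 0)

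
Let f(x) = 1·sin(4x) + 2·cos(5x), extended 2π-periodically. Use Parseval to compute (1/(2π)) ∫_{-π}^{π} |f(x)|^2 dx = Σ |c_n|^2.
Σ |c_n|^2 = 5/2

Expand |f|^2 and use orthogonality of {sin(nx), cos(mx)} on [-π, π]:
  ∫_{-π}^{π} sin(nx)^2 dx = π, ∫ cos(mx)^2 dx = π, and cross terms integrate to 0.
So ∫_{-π}^{π} f(x)^2 dx = 1^2 · π + 2^2 · π = (1 + 4)π.
Divide by 2π: (1 + 4)/2 = 5/2.
By Parseval, this equals Σ |c_n|^2.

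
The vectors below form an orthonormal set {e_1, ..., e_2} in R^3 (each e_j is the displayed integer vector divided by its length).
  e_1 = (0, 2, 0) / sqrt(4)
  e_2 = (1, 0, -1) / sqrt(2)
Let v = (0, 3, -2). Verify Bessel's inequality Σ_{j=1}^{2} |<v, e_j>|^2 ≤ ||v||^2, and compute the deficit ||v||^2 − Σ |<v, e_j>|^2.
Σ |<v, e_j>|^2 = 11; ||v||^2 = 13; deficit = 2

Write each e_j = u_j / sqrt(<u_j, u_j>) where u_j is the displayed integer vector. Then <v, e_j> = <v, u_j> / sqrt(<u_j, u_j>), so |<v, e_j>|^2 = <v, u_j>^2 / <u_j, u_j>.
Coefficients: <v, e_1> = 6/sqrt(4), <v, e_2> = 2/sqrt(2).
Square and sum: Σ |<v, e_j>|^2 = 11.
Compute ||v||^2 = v·v = 13.
Deficit = 13 − 11 = 2 ≥ 0, confirming Bessel's inequality. (The deficit equals ||v − Σ <v,e_j> e_j||^2, the squared distance from v to span{e_j}.)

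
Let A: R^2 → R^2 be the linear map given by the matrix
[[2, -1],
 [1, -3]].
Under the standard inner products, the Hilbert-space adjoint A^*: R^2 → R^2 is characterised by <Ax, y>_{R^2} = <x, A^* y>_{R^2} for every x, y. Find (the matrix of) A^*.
A^* = A^T =
[[2, 1],
 [-1, -3]]

For real matrices with standard dot products, the defining identity <Ax, y> = <x, A^* y> gives (Ax)^T y = x^T (A^*) y, i.e. x^T A^T y = x^T (A^*) y. Since this holds for all x, y, we must have A^* = A^T. Therefore
A^* =
[[2, 1],
 [-1, -3]].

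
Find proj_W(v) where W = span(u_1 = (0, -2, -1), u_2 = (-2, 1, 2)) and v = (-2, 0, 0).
proj_W(v) = (-40/29, -12/29, 24/29)

Set up U = [u_1 | ... | u_2] ∈ R^(3×2). The projector onto W = col(U) is P = U (U^T U)^(-1) U^T.
Compute U^T U =
  [5, -4]
  [-4, 9],
and U^T v = (0, 4).
Solve U^T U · c = U^T v for the coefficients: c = (16/29, 20/29). The projection is proj_W(v) = U c.
Check: (v - proj_W(v)) · u_1 = 0  (should be 0).
Check: (v - proj_W(v)) · u_2 = 0  (should be 0).
Result: proj_W(v) = (-40/29, -12/29, 24/29).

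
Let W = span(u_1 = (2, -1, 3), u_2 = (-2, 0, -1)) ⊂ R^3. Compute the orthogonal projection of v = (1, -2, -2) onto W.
proj_W(v) = (8/21, 10/21, -16/21)

Set up U = [u_1 | ... | u_2] ∈ R^(3×2). The projector onto W = col(U) is P = U (U^T U)^(-1) U^T.
Compute U^T U =
  [14, -7]
  [-7, 5],
and U^T v = (-2, 0).
Solve U^T U · c = U^T v for the coefficients: c = (-10/21, -2/3). The projection is proj_W(v) = U c.
Check: (v - proj_W(v)) · u_1 = 0  (should be 0).
Check: (v - proj_W(v)) · u_2 = 0  (should be 0).
Result: proj_W(v) = (8/21, 10/21, -16/21).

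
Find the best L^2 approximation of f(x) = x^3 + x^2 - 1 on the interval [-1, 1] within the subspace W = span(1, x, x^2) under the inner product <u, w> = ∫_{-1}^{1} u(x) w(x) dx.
g(x) = x^2 + 3*x/5 - 1

The best approximation g ∈ W is the orthogonal projection of f onto W. Writing g = a_0 + a_1 x + a_2 x^2, the coefficients solve the normal equations G · a = b where
  G_{ij} = <φ_i, φ_j> and b_i = <f, φ_i>, with φ_0 = 1, φ_1 = x, φ_2 = x^2.
G =
  [2, 0, 2/3]
  [0, 2/3, 0]
  [2/3, 0, 2/5],
b = (-4/3, 2/5, -4/15).
Solving gives a_0 = -1, a_1 = 3/5, a_2 = 1, so
  g(x) = x^2 + 3*x/5 - 1.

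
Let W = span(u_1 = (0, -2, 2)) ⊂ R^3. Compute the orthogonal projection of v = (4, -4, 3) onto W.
proj_W(v) = (0, -7/2, 7/2)

Set up U = [u_1 | ... | u_1] ∈ R^(3×1). The projector onto W = col(U) is P = U (U^T U)^(-1) U^T.
Compute U^T U =
  [8],
and U^T v = (14).
Solve U^T U · c = U^T v for the coefficients: c = (7/4). The projection is proj_W(v) = U c.
Check: (v - proj_W(v)) · u_1 = 0  (should be 0).
Result: proj_W(v) = (0, -7/2, 7/2).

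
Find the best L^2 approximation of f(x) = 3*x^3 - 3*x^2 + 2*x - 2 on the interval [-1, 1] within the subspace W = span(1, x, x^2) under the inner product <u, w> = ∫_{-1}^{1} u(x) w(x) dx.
g(x) = -3*x^2 + 19*x/5 - 2

The best approximation g ∈ W is the orthogonal projection of f onto W. Writing g = a_0 + a_1 x + a_2 x^2, the coefficients solve the normal equations G · a = b where
  G_{ij} = <φ_i, φ_j> and b_i = <f, φ_i>, with φ_0 = 1, φ_1 = x, φ_2 = x^2.
G =
  [2, 0, 2/3]
  [0, 2/3, 0]
  [2/3, 0, 2/5],
b = (-6, 38/15, -38/15).
Solving gives a_0 = -2, a_1 = 19/5, a_2 = -3, so
  g(x) = -3*x^2 + 19*x/5 - 2.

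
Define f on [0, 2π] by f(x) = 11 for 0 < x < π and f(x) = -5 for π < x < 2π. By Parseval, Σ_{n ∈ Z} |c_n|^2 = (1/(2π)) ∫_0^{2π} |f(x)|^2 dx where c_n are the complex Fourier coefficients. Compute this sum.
Σ |c_n|^2 = 73

Parseval equates the L^2 energy of f (normalised by 1/(2π)) with the ℓ^2 sum of its Fourier coefficients: (1/(2π)) ∫_0^{2π} |f|^2 = Σ |c_n|^2.
Compute the left side: (1/(2π)) [∫_0^π 11^2 dx + ∫_π^{2π} (-5)^2 dx] = (1/(2π)) · (121π + 25π) = (121 + 25)/2 = 73.
So Σ_{n ∈ Z} |c_n|^2 = 73.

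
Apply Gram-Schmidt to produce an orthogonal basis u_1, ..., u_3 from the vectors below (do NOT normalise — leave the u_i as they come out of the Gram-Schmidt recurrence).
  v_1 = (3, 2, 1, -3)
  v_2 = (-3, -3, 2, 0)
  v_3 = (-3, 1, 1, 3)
Orthogonal basis:
  u_1 = (3, 2, 1, -3)
  u_2 = (-30/23, -43/23, 59/23, -39/23)
  u_3 = (-366/337, 756/337, 585/337, 333/337)

Apply the Gram-Schmidt recurrence
  u_1 = v_1
  u_i = v_i − Σ_{j<i} ((v_i · u_j) / (u_j · u_j)) · u_j.

Step by step this gives:
  u_1 = (3, 2, 1, -3)
  u_2 = (-30/23, -43/23, 59/23, -39/23)
  u_3 = (-366/337, 756/337, 585/337, 333/337)

Orthogonality check:
  u_2 · u_1 = 0 (should be 0)
  u_3 · u_1 = 0 (should be 0)
  u_3 · u_2 = 0 (should be 0)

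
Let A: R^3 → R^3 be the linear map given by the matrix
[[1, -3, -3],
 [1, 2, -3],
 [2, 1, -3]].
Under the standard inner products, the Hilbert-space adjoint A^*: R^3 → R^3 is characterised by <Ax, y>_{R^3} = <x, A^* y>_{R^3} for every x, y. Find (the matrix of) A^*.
A^* = A^T =
[[1, 1, 2],
 [-3, 2, 1],
 [-3, -3, -3]]

For real matrices with standard dot products, the defining identity <Ax, y> = <x, A^* y> gives (Ax)^T y = x^T (A^*) y, i.e. x^T A^T y = x^T (A^*) y. Since this holds for all x, y, we must have A^* = A^T. Therefore
A^* =
[[1, 1, 2],
 [-3, 2, 1],
 [-3, -3, -3]].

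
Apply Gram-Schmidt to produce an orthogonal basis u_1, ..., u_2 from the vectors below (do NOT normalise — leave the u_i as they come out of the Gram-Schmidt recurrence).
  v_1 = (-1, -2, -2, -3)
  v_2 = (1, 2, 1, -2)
Orthogonal basis:
  u_1 = (-1, -2, -2, -3)
  u_2 = (17/18, 17/9, 8/9, -13/6)

Apply the Gram-Schmidt recurrence
  u_1 = v_1
  u_i = v_i − Σ_{j<i} ((v_i · u_j) / (u_j · u_j)) · u_j.

Step by step this gives:
  u_1 = (-1, -2, -2, -3)
  u_2 = (17/18, 17/9, 8/9, -13/6)

Orthogonality check:
  u_2 · u_1 = 0 (should be 0)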